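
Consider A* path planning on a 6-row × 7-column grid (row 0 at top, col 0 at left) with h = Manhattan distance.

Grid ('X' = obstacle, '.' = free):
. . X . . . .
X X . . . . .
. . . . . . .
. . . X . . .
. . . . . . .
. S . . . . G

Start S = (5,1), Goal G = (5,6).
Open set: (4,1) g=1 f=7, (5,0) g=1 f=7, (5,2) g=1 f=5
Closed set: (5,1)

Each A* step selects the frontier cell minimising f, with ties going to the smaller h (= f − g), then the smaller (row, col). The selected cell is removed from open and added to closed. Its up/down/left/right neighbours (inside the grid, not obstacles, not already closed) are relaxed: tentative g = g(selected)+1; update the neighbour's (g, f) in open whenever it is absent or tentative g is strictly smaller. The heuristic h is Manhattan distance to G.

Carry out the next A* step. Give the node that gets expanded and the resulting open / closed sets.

step 1: expand (5,2) (f=5, h=4) → closed; open now [(4,1) g=1 f=7, (4,2) g=2 f=7, (5,0) g=1 f=7, (5,3) g=2 f=5]

expanded=(5,2); open=[(4,1) g=1 f=7, (4,2) g=2 f=7, (5,0) g=1 f=7, (5,3) g=2 f=5]; closed=[(5,1), (5,2)]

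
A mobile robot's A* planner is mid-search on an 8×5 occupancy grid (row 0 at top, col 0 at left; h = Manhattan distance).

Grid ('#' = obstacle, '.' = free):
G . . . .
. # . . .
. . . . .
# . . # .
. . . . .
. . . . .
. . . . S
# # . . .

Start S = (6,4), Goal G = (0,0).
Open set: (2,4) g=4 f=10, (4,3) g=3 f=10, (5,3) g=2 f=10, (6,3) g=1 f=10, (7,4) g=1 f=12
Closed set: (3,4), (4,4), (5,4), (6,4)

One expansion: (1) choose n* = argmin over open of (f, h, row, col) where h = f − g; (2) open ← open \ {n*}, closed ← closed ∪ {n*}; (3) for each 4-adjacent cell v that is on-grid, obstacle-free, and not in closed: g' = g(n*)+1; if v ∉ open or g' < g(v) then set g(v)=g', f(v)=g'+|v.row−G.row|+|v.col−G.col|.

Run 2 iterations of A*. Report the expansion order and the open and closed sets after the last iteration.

step 1: expand (2,4) (f=10, h=6) → closed; open now [(1,4) g=5 f=10, (2,3) g=5 f=10, (4,3) g=3 f=10, (5,3) g=2 f=10, (6,3) g=1 f=10, (7,4) g=1 f=12]
step 2: expand (1,4) (f=10, h=5) → closed; open now [(0,4) g=6 f=10, (1,3) g=6 f=10, (2,3) g=5 f=10, (4,3) g=3 f=10, (5,3) g=2 f=10, (6,3) g=1 f=10, (7,4) g=1 f=12]

order=[(2,4) → (1,4)]; open=[(0,4) g=6 f=10, (1,3) g=6 f=10, (2,3) g=5 f=10, (4,3) g=3 f=10, (5,3) g=2 f=10, (6,3) g=1 f=10, (7,4) g=1 f=12]; closed=[(1,4), (2,4), (3,4), (4,4), (5,4), (6,4)]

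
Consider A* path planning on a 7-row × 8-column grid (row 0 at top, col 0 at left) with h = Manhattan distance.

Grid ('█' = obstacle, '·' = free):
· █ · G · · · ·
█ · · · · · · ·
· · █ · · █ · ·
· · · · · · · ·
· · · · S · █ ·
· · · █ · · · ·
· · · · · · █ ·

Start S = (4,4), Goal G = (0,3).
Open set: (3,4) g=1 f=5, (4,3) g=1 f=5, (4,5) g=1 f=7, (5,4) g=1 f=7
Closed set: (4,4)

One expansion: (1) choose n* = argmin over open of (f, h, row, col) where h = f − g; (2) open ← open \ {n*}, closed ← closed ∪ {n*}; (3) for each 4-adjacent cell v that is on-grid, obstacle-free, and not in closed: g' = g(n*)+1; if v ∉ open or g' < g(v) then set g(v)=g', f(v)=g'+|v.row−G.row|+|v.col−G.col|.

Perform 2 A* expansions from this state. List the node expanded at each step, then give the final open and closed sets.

order=[(3,4) → (2,4)]; open=[(1,4) g=3 f=5, (2,3) g=3 f=5, (3,3) g=2 f=5, (3,5) g=2 f=7, (4,3) g=1 f=5, (4,5) g=1 f=7, (5,4) g=1 f=7]; closed=[(2,4), (3,4), (4,4)]

step 1: expand (3,4) (f=5, h=4) → closed; open now [(2,4) g=2 f=5, (3,3) g=2 f=5, (3,5) g=2 f=7, (4,3) g=1 f=5, (4,5) g=1 f=7, (5,4) g=1 f=7]
step 2: expand (2,4) (f=5, h=3) → closed; open now [(1,4) g=3 f=5, (2,3) g=3 f=5, (3,3) g=2 f=5, (3,5) g=2 f=7, (4,3) g=1 f=5, (4,5) g=1 f=7, (5,4) g=1 f=7]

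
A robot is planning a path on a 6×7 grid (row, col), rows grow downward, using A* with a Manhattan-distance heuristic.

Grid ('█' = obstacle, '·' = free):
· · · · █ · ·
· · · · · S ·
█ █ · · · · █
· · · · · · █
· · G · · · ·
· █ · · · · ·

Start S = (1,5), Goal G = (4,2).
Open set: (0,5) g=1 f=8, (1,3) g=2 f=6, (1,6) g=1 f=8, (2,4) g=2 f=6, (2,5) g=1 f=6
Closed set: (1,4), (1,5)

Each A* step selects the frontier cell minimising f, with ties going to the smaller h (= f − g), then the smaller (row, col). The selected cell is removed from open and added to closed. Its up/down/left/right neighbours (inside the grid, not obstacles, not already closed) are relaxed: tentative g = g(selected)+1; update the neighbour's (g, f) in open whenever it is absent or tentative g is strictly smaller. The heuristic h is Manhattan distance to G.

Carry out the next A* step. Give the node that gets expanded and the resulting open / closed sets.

step 1: expand (1,3) (f=6, h=4) → closed; open now [(0,3) g=3 f=8, (0,5) g=1 f=8, (1,2) g=3 f=6, (1,6) g=1 f=8, (2,3) g=3 f=6, (2,4) g=2 f=6, (2,5) g=1 f=6]

expanded=(1,3); open=[(0,3) g=3 f=8, (0,5) g=1 f=8, (1,2) g=3 f=6, (1,6) g=1 f=8, (2,3) g=3 f=6, (2,4) g=2 f=6, (2,5) g=1 f=6]; closed=[(1,3), (1,4), (1,5)]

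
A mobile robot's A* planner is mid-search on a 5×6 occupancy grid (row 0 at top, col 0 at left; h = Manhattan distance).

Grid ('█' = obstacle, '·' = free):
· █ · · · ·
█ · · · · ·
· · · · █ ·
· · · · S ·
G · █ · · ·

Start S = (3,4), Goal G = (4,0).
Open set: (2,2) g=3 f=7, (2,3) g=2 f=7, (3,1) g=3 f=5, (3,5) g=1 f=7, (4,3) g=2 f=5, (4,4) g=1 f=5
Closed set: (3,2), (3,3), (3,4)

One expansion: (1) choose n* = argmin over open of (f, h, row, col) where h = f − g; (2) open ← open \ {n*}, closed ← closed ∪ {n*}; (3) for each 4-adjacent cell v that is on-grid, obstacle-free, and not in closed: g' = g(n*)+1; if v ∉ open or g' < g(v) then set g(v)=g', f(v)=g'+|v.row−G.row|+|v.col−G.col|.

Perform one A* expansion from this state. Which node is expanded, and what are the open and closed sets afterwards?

expanded=(3,1); open=[(2,1) g=4 f=7, (2,2) g=3 f=7, (2,3) g=2 f=7, (3,0) g=4 f=5, (3,5) g=1 f=7, (4,1) g=4 f=5, (4,3) g=2 f=5, (4,4) g=1 f=5]; closed=[(3,1), (3,2), (3,3), (3,4)]

step 1: expand (3,1) (f=5, h=2) → closed; open now [(2,1) g=4 f=7, (2,2) g=3 f=7, (2,3) g=2 f=7, (3,0) g=4 f=5, (3,5) g=1 f=7, (4,1) g=4 f=5, (4,3) g=2 f=5, (4,4) g=1 f=5]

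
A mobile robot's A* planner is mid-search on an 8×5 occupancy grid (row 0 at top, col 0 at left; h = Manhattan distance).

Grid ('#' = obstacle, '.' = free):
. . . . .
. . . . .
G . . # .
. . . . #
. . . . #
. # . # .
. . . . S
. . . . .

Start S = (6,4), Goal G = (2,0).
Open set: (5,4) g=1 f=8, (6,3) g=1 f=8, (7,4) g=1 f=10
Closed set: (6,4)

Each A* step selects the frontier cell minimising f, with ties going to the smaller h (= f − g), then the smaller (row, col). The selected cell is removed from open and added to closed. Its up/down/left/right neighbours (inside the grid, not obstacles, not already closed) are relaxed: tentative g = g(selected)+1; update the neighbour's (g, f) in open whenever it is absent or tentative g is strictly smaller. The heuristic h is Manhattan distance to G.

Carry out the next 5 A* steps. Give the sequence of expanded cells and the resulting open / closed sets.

order=[(5,4) → (6,3) → (6,2) → (5,2) → (4,2)]; open=[(3,2) g=5 f=8, (4,1) g=5 f=8, (4,3) g=5 f=10, (6,1) g=3 f=8, (7,2) g=3 f=10, (7,3) g=2 f=10, (7,4) g=1 f=10]; closed=[(4,2), (5,2), (5,4), (6,2), (6,3), (6,4)]

step 1: expand (5,4) (f=8, h=7) → closed; open now [(6,3) g=1 f=8, (7,4) g=1 f=10]
step 2: expand (6,3) (f=8, h=7) → closed; open now [(6,2) g=2 f=8, (7,3) g=2 f=10, (7,4) g=1 f=10]
step 3: expand (6,2) (f=8, h=6) → closed; open now [(5,2) g=3 f=8, (6,1) g=3 f=8, (7,2) g=3 f=10, (7,3) g=2 f=10, (7,4) g=1 f=10]
step 4: expand (5,2) (f=8, h=5) → closed; open now [(4,2) g=4 f=8, (6,1) g=3 f=8, (7,2) g=3 f=10, (7,3) g=2 f=10, (7,4) g=1 f=10]
step 5: expand (4,2) (f=8, h=4) → closed; open now [(3,2) g=5 f=8, (4,1) g=5 f=8, (4,3) g=5 f=10, (6,1) g=3 f=8, (7,2) g=3 f=10, (7,3) g=2 f=10, (7,4) g=1 f=10]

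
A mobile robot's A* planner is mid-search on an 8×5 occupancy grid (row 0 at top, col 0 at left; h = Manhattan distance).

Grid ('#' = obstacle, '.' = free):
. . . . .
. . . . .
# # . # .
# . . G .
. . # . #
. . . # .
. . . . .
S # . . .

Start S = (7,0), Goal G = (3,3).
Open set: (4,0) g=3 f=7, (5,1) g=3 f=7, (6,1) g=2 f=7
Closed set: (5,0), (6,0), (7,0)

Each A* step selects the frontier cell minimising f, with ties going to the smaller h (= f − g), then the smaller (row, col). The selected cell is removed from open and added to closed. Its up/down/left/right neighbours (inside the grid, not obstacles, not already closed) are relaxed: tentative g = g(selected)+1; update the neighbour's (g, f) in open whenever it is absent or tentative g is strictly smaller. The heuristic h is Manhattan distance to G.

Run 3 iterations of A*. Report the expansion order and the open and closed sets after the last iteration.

order=[(4,0) → (4,1) → (3,1)]; open=[(3,2) g=6 f=7, (5,1) g=3 f=7, (6,1) g=2 f=7]; closed=[(3,1), (4,0), (4,1), (5,0), (6,0), (7,0)]

step 1: expand (4,0) (f=7, h=4) → closed; open now [(4,1) g=4 f=7, (5,1) g=3 f=7, (6,1) g=2 f=7]
step 2: expand (4,1) (f=7, h=3) → closed; open now [(3,1) g=5 f=7, (5,1) g=3 f=7, (6,1) g=2 f=7]
step 3: expand (3,1) (f=7, h=2) → closed; open now [(3,2) g=6 f=7, (5,1) g=3 f=7, (6,1) g=2 f=7]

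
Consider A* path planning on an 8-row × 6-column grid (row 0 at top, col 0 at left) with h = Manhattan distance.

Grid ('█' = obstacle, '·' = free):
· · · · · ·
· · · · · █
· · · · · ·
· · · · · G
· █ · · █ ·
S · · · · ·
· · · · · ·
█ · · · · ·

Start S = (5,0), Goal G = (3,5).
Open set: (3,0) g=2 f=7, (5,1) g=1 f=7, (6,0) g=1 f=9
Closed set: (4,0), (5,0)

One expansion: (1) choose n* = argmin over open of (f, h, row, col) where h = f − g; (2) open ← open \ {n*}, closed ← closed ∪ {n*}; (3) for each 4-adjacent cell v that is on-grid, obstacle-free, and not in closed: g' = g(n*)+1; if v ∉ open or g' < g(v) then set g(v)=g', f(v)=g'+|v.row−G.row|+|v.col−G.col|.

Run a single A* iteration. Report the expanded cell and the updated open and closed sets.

expanded=(3,0); open=[(2,0) g=3 f=9, (3,1) g=3 f=7, (5,1) g=1 f=7, (6,0) g=1 f=9]; closed=[(3,0), (4,0), (5,0)]

step 1: expand (3,0) (f=7, h=5) → closed; open now [(2,0) g=3 f=9, (3,1) g=3 f=7, (5,1) g=1 f=7, (6,0) g=1 f=9]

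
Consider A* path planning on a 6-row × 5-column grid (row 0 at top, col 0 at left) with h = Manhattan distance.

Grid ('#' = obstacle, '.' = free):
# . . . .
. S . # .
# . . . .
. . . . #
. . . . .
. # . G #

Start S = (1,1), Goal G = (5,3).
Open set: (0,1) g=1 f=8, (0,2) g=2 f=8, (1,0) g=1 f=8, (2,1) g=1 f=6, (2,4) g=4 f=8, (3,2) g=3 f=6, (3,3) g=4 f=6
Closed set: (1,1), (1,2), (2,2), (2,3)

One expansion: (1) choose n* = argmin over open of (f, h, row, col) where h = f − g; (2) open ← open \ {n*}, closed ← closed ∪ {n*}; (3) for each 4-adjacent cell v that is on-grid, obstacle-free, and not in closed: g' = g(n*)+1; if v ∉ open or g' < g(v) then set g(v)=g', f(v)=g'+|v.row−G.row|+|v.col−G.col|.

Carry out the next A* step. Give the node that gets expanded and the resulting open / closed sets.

expanded=(3,3); open=[(0,1) g=1 f=8, (0,2) g=2 f=8, (1,0) g=1 f=8, (2,1) g=1 f=6, (2,4) g=4 f=8, (3,2) g=3 f=6, (4,3) g=5 f=6]; closed=[(1,1), (1,2), (2,2), (2,3), (3,3)]

step 1: expand (3,3) (f=6, h=2) → closed; open now [(0,1) g=1 f=8, (0,2) g=2 f=8, (1,0) g=1 f=8, (2,1) g=1 f=6, (2,4) g=4 f=8, (3,2) g=3 f=6, (4,3) g=5 f=6]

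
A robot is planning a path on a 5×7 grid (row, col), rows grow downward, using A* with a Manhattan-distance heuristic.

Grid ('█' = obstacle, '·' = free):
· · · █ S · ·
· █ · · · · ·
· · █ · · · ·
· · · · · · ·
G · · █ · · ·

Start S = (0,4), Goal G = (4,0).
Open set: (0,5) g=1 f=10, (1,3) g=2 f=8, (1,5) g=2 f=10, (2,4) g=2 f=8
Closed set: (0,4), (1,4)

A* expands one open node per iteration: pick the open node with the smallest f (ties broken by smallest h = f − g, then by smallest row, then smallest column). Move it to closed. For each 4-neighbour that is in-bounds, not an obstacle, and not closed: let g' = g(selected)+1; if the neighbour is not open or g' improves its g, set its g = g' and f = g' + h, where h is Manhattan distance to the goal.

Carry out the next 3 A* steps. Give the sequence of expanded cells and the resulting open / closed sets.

order=[(1,3) → (1,2) → (2,3)]; open=[(0,2) g=4 f=10, (0,5) g=1 f=10, (1,5) g=2 f=10, (2,4) g=2 f=8, (3,3) g=4 f=8]; closed=[(0,4), (1,2), (1,3), (1,4), (2,3)]

step 1: expand (1,3) (f=8, h=6) → closed; open now [(0,5) g=1 f=10, (1,2) g=3 f=8, (1,5) g=2 f=10, (2,3) g=3 f=8, (2,4) g=2 f=8]
step 2: expand (1,2) (f=8, h=5) → closed; open now [(0,2) g=4 f=10, (0,5) g=1 f=10, (1,5) g=2 f=10, (2,3) g=3 f=8, (2,4) g=2 f=8]
step 3: expand (2,3) (f=8, h=5) → closed; open now [(0,2) g=4 f=10, (0,5) g=1 f=10, (1,5) g=2 f=10, (2,4) g=2 f=8, (3,3) g=4 f=8]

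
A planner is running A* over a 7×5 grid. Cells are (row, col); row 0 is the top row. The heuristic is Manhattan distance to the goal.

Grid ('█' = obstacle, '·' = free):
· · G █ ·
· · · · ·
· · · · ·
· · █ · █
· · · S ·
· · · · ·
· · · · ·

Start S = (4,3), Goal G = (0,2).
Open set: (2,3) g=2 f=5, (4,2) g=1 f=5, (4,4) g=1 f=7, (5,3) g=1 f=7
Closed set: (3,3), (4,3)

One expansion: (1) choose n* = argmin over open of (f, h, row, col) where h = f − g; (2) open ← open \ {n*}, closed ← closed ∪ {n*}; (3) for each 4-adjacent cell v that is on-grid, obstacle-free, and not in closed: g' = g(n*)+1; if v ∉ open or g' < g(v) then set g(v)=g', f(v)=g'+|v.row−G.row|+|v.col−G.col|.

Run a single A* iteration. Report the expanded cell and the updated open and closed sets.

expanded=(2,3); open=[(1,3) g=3 f=5, (2,2) g=3 f=5, (2,4) g=3 f=7, (4,2) g=1 f=5, (4,4) g=1 f=7, (5,3) g=1 f=7]; closed=[(2,3), (3,3), (4,3)]

step 1: expand (2,3) (f=5, h=3) → closed; open now [(1,3) g=3 f=5, (2,2) g=3 f=5, (2,4) g=3 f=7, (4,2) g=1 f=5, (4,4) g=1 f=7, (5,3) g=1 f=7]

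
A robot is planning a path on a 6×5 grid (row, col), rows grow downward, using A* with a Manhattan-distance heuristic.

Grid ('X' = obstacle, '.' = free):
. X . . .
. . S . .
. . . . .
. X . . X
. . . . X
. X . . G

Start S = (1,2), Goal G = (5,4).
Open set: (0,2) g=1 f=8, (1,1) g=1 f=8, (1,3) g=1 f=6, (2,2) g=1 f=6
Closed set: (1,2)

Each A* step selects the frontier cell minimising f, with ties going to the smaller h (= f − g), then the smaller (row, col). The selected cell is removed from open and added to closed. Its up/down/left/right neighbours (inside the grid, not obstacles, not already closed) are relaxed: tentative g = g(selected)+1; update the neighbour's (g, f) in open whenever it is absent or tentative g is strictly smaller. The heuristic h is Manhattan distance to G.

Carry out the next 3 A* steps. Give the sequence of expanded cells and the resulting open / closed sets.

order=[(1,3) → (1,4) → (2,4)]; open=[(0,2) g=1 f=8, (0,3) g=2 f=8, (0,4) g=3 f=8, (1,1) g=1 f=8, (2,2) g=1 f=6, (2,3) g=2 f=6]; closed=[(1,2), (1,3), (1,4), (2,4)]

step 1: expand (1,3) (f=6, h=5) → closed; open now [(0,2) g=1 f=8, (0,3) g=2 f=8, (1,1) g=1 f=8, (1,4) g=2 f=6, (2,2) g=1 f=6, (2,3) g=2 f=6]
step 2: expand (1,4) (f=6, h=4) → closed; open now [(0,2) g=1 f=8, (0,3) g=2 f=8, (0,4) g=3 f=8, (1,1) g=1 f=8, (2,2) g=1 f=6, (2,3) g=2 f=6, (2,4) g=3 f=6]
step 3: expand (2,4) (f=6, h=3) → closed; open now [(0,2) g=1 f=8, (0,3) g=2 f=8, (0,4) g=3 f=8, (1,1) g=1 f=8, (2,2) g=1 f=6, (2,3) g=2 f=6]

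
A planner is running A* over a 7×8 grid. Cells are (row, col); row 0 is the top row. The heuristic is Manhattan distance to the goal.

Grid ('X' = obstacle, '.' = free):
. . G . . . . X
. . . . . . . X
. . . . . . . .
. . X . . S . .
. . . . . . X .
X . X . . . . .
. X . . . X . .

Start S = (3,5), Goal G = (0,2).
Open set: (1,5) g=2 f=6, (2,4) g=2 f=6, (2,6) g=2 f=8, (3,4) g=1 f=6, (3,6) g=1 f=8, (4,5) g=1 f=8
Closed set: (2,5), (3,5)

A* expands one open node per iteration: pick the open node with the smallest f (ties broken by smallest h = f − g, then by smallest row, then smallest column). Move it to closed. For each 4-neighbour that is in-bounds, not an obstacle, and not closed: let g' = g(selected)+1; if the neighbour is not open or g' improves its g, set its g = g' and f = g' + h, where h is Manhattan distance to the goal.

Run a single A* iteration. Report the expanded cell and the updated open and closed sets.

step 1: expand (1,5) (f=6, h=4) → closed; open now [(0,5) g=3 f=6, (1,4) g=3 f=6, (1,6) g=3 f=8, (2,4) g=2 f=6, (2,6) g=2 f=8, (3,4) g=1 f=6, (3,6) g=1 f=8, (4,5) g=1 f=8]

expanded=(1,5); open=[(0,5) g=3 f=6, (1,4) g=3 f=6, (1,6) g=3 f=8, (2,4) g=2 f=6, (2,6) g=2 f=8, (3,4) g=1 f=6, (3,6) g=1 f=8, (4,5) g=1 f=8]; closed=[(1,5), (2,5), (3,5)]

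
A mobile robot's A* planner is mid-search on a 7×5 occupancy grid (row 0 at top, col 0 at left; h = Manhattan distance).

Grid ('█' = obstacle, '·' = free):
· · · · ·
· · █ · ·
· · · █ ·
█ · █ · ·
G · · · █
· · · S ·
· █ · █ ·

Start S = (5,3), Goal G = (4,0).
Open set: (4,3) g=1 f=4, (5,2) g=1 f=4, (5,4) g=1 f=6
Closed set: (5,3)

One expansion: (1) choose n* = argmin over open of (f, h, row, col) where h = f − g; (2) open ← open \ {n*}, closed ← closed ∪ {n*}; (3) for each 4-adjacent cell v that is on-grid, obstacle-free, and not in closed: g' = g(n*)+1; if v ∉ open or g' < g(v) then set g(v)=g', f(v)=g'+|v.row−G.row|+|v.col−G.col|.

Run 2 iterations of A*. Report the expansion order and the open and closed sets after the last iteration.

order=[(4,3) → (4,2)]; open=[(3,3) g=2 f=6, (4,1) g=3 f=4, (5,2) g=1 f=4, (5,4) g=1 f=6]; closed=[(4,2), (4,3), (5,3)]

step 1: expand (4,3) (f=4, h=3) → closed; open now [(3,3) g=2 f=6, (4,2) g=2 f=4, (5,2) g=1 f=4, (5,4) g=1 f=6]
step 2: expand (4,2) (f=4, h=2) → closed; open now [(3,3) g=2 f=6, (4,1) g=3 f=4, (5,2) g=1 f=4, (5,4) g=1 f=6]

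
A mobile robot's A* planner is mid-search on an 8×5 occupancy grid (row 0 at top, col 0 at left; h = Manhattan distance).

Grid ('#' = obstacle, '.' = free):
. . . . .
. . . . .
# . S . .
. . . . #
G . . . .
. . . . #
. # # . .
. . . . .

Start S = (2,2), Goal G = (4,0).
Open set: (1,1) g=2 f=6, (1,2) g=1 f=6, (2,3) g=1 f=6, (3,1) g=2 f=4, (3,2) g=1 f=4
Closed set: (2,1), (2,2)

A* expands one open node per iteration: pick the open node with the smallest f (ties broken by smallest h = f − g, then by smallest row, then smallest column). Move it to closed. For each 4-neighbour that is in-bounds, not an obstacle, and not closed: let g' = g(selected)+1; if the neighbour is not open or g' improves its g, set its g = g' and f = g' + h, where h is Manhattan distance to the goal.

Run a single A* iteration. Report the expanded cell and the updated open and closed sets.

step 1: expand (3,1) (f=4, h=2) → closed; open now [(1,1) g=2 f=6, (1,2) g=1 f=6, (2,3) g=1 f=6, (3,0) g=3 f=4, (3,2) g=1 f=4, (4,1) g=3 f=4]

expanded=(3,1); open=[(1,1) g=2 f=6, (1,2) g=1 f=6, (2,3) g=1 f=6, (3,0) g=3 f=4, (3,2) g=1 f=4, (4,1) g=3 f=4]; closed=[(2,1), (2,2), (3,1)]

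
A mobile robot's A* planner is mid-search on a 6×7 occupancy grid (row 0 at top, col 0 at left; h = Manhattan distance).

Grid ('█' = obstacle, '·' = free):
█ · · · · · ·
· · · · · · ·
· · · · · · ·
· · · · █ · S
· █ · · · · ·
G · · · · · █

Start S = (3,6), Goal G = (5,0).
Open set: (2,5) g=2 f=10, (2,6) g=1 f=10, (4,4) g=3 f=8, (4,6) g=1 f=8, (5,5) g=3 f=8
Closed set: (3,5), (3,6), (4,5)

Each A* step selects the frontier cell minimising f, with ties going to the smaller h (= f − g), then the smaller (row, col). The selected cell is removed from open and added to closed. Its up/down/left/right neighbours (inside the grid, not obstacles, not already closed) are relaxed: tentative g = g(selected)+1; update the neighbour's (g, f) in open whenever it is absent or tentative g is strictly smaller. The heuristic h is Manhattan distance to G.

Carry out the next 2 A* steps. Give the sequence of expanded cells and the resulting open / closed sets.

step 1: expand (4,4) (f=8, h=5) → closed; open now [(2,5) g=2 f=10, (2,6) g=1 f=10, (4,3) g=4 f=8, (4,6) g=1 f=8, (5,4) g=4 f=8, (5,5) g=3 f=8]
step 2: expand (4,3) (f=8, h=4) → closed; open now [(2,5) g=2 f=10, (2,6) g=1 f=10, (3,3) g=5 f=10, (4,2) g=5 f=8, (4,6) g=1 f=8, (5,3) g=5 f=8, (5,4) g=4 f=8, (5,5) g=3 f=8]

order=[(4,4) → (4,3)]; open=[(2,5) g=2 f=10, (2,6) g=1 f=10, (3,3) g=5 f=10, (4,2) g=5 f=8, (4,6) g=1 f=8, (5,3) g=5 f=8, (5,4) g=4 f=8, (5,5) g=3 f=8]; closed=[(3,5), (3,6), (4,3), (4,4), (4,5)]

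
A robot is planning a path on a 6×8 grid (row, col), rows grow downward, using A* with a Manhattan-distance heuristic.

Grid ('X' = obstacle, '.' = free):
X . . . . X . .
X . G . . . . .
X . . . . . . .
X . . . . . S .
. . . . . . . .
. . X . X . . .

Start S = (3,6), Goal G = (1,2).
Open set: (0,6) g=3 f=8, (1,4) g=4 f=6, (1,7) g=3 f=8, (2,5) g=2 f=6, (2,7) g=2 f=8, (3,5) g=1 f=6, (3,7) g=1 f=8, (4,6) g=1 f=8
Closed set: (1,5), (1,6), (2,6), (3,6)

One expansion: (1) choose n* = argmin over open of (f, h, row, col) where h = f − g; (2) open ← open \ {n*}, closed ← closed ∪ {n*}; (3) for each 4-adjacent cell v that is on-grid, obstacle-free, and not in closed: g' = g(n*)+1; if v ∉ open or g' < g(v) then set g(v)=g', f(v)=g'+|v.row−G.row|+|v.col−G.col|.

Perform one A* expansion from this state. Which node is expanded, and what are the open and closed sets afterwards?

step 1: expand (1,4) (f=6, h=2) → closed; open now [(0,4) g=5 f=8, (0,6) g=3 f=8, (1,3) g=5 f=6, (1,7) g=3 f=8, (2,4) g=5 f=8, (2,5) g=2 f=6, (2,7) g=2 f=8, (3,5) g=1 f=6, (3,7) g=1 f=8, (4,6) g=1 f=8]

expanded=(1,4); open=[(0,4) g=5 f=8, (0,6) g=3 f=8, (1,3) g=5 f=6, (1,7) g=3 f=8, (2,4) g=5 f=8, (2,5) g=2 f=6, (2,7) g=2 f=8, (3,5) g=1 f=6, (3,7) g=1 f=8, (4,6) g=1 f=8]; closed=[(1,4), (1,5), (1,6), (2,6), (3,6)]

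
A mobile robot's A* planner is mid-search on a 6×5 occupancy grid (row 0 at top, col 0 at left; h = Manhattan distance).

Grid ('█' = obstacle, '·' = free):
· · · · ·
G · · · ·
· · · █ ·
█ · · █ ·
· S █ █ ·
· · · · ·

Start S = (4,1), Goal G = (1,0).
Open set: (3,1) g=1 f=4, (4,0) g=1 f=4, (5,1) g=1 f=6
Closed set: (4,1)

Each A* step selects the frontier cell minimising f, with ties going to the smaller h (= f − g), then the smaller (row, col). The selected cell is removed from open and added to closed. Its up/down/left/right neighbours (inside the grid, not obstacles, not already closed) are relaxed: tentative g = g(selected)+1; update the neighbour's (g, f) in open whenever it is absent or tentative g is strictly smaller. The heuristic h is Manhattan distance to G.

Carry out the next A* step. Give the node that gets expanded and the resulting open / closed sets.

step 1: expand (3,1) (f=4, h=3) → closed; open now [(2,1) g=2 f=4, (3,2) g=2 f=6, (4,0) g=1 f=4, (5,1) g=1 f=6]

expanded=(3,1); open=[(2,1) g=2 f=4, (3,2) g=2 f=6, (4,0) g=1 f=4, (5,1) g=1 f=6]; closed=[(3,1), (4,1)]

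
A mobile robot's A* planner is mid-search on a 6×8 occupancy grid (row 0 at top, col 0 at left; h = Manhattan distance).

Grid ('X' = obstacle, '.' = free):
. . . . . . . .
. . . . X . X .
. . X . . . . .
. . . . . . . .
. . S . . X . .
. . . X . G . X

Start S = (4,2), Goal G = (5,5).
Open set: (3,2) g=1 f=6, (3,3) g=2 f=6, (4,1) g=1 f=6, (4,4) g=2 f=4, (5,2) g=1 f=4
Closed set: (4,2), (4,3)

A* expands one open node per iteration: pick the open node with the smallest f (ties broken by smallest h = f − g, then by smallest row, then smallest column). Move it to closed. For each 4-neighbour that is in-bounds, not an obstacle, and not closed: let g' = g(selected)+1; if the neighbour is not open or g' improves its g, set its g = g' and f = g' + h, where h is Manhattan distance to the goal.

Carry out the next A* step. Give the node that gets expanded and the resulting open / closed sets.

step 1: expand (4,4) (f=4, h=2) → closed; open now [(3,2) g=1 f=6, (3,3) g=2 f=6, (3,4) g=3 f=6, (4,1) g=1 f=6, (5,2) g=1 f=4, (5,4) g=3 f=4]

expanded=(4,4); open=[(3,2) g=1 f=6, (3,3) g=2 f=6, (3,4) g=3 f=6, (4,1) g=1 f=6, (5,2) g=1 f=4, (5,4) g=3 f=4]; closed=[(4,2), (4,3), (4,4)]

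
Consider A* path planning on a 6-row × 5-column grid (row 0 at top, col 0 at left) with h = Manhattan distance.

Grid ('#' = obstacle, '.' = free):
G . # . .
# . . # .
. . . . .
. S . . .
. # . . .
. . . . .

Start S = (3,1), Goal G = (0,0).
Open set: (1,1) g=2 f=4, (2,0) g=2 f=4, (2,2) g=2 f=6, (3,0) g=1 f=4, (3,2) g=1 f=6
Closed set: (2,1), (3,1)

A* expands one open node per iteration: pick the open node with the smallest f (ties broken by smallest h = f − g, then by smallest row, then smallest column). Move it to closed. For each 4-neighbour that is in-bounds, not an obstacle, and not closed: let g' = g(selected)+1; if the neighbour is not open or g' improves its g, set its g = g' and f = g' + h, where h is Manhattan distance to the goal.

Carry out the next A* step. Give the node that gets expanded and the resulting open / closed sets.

step 1: expand (1,1) (f=4, h=2) → closed; open now [(0,1) g=3 f=4, (1,2) g=3 f=6, (2,0) g=2 f=4, (2,2) g=2 f=6, (3,0) g=1 f=4, (3,2) g=1 f=6]

expanded=(1,1); open=[(0,1) g=3 f=4, (1,2) g=3 f=6, (2,0) g=2 f=4, (2,2) g=2 f=6, (3,0) g=1 f=4, (3,2) g=1 f=6]; closed=[(1,1), (2,1), (3,1)]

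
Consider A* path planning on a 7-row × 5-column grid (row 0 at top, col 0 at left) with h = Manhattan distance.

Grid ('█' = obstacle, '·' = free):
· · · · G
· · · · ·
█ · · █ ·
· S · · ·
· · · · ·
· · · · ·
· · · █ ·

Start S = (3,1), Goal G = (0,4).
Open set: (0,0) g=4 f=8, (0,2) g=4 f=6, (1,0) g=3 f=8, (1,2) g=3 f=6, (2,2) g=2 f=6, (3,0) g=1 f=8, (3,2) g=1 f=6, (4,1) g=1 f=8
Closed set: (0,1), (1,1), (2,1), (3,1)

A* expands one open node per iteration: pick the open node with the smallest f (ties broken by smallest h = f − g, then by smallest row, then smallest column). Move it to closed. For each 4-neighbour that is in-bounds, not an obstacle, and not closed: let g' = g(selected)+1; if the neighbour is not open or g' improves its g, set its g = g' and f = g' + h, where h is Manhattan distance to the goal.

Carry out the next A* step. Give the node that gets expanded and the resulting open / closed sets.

expanded=(0,2); open=[(0,0) g=4 f=8, (0,3) g=5 f=6, (1,0) g=3 f=8, (1,2) g=3 f=6, (2,2) g=2 f=6, (3,0) g=1 f=8, (3,2) g=1 f=6, (4,1) g=1 f=8]; closed=[(0,1), (0,2), (1,1), (2,1), (3,1)]

step 1: expand (0,2) (f=6, h=2) → closed; open now [(0,0) g=4 f=8, (0,3) g=5 f=6, (1,0) g=3 f=8, (1,2) g=3 f=6, (2,2) g=2 f=6, (3,0) g=1 f=8, (3,2) g=1 f=6, (4,1) g=1 f=8]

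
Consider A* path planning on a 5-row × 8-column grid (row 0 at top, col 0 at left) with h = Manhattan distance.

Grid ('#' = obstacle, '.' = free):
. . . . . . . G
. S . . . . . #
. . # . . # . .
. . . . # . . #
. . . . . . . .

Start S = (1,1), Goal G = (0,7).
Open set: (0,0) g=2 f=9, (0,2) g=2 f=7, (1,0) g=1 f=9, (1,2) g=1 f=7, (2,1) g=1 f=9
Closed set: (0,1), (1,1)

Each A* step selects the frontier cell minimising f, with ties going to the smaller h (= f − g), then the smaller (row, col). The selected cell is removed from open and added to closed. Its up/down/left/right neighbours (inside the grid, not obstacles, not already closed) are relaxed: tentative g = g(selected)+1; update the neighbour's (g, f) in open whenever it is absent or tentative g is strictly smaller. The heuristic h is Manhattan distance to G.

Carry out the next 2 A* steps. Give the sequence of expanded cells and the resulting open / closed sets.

order=[(0,2) → (0,3)]; open=[(0,0) g=2 f=9, (0,4) g=4 f=7, (1,0) g=1 f=9, (1,2) g=1 f=7, (1,3) g=4 f=9, (2,1) g=1 f=9]; closed=[(0,1), (0,2), (0,3), (1,1)]

step 1: expand (0,2) (f=7, h=5) → closed; open now [(0,0) g=2 f=9, (0,3) g=3 f=7, (1,0) g=1 f=9, (1,2) g=1 f=7, (2,1) g=1 f=9]
step 2: expand (0,3) (f=7, h=4) → closed; open now [(0,0) g=2 f=9, (0,4) g=4 f=7, (1,0) g=1 f=9, (1,2) g=1 f=7, (1,3) g=4 f=9, (2,1) g=1 f=9]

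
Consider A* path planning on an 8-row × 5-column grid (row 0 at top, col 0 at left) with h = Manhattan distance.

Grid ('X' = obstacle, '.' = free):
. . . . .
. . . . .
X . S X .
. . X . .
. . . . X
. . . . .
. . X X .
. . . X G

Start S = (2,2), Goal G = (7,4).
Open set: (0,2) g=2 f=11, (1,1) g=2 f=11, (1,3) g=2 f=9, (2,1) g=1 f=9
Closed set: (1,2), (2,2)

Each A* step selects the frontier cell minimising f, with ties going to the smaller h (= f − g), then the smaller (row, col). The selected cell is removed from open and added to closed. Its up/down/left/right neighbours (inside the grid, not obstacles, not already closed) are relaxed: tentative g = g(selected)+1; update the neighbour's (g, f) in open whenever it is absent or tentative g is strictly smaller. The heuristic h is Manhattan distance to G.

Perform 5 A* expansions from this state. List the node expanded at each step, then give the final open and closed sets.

step 1: expand (1,3) (f=9, h=7) → closed; open now [(0,2) g=2 f=11, (0,3) g=3 f=11, (1,1) g=2 f=11, (1,4) g=3 f=9, (2,1) g=1 f=9]
step 2: expand (1,4) (f=9, h=6) → closed; open now [(0,2) g=2 f=11, (0,3) g=3 f=11, (0,4) g=4 f=11, (1,1) g=2 f=11, (2,1) g=1 f=9, (2,4) g=4 f=9]
step 3: expand (2,4) (f=9, h=5) → closed; open now [(0,2) g=2 f=11, (0,3) g=3 f=11, (0,4) g=4 f=11, (1,1) g=2 f=11, (2,1) g=1 f=9, (3,4) g=5 f=9]
step 4: expand (3,4) (f=9, h=4) → closed; open now [(0,2) g=2 f=11, (0,3) g=3 f=11, (0,4) g=4 f=11, (1,1) g=2 f=11, (2,1) g=1 f=9, (3,3) g=6 f=11]
step 5: expand (2,1) (f=9, h=8) → closed; open now [(0,2) g=2 f=11, (0,3) g=3 f=11, (0,4) g=4 f=11, (1,1) g=2 f=11, (3,1) g=2 f=9, (3,3) g=6 f=11]

order=[(1,3) → (1,4) → (2,4) → (3,4) → (2,1)]; open=[(0,2) g=2 f=11, (0,3) g=3 f=11, (0,4) g=4 f=11, (1,1) g=2 f=11, (3,1) g=2 f=9, (3,3) g=6 f=11]; closed=[(1,2), (1,3), (1,4), (2,1), (2,2), (2,4), (3,4)]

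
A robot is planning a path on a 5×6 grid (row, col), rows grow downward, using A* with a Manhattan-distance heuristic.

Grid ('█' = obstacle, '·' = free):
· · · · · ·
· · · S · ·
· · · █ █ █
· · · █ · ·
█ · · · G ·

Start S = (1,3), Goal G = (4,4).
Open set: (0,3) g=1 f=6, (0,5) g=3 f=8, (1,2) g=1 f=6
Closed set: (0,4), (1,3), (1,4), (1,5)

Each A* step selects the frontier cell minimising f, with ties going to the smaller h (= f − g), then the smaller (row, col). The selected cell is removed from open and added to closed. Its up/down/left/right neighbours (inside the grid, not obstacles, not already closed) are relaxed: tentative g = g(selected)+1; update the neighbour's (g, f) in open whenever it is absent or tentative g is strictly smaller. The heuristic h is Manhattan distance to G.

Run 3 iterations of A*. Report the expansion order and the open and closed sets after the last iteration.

order=[(0,3) → (1,2) → (2,2)]; open=[(0,2) g=2 f=8, (0,5) g=3 f=8, (1,1) g=2 f=8, (2,1) g=3 f=8, (3,2) g=3 f=6]; closed=[(0,3), (0,4), (1,2), (1,3), (1,4), (1,5), (2,2)]

step 1: expand (0,3) (f=6, h=5) → closed; open now [(0,2) g=2 f=8, (0,5) g=3 f=8, (1,2) g=1 f=6]
step 2: expand (1,2) (f=6, h=5) → closed; open now [(0,2) g=2 f=8, (0,5) g=3 f=8, (1,1) g=2 f=8, (2,2) g=2 f=6]
step 3: expand (2,2) (f=6, h=4) → closed; open now [(0,2) g=2 f=8, (0,5) g=3 f=8, (1,1) g=2 f=8, (2,1) g=3 f=8, (3,2) g=3 f=6]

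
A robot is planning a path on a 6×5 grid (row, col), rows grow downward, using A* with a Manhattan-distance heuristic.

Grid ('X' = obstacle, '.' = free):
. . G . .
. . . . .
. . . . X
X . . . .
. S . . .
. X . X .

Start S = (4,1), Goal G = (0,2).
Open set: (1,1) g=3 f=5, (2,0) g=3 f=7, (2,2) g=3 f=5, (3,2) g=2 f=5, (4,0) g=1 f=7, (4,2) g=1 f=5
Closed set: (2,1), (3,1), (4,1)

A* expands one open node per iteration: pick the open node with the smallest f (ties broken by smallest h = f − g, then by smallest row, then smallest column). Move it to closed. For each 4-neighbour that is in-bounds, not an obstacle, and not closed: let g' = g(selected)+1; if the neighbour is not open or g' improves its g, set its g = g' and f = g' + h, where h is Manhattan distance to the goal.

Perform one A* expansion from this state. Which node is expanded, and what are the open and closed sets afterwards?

expanded=(1,1); open=[(0,1) g=4 f=5, (1,0) g=4 f=7, (1,2) g=4 f=5, (2,0) g=3 f=7, (2,2) g=3 f=5, (3,2) g=2 f=5, (4,0) g=1 f=7, (4,2) g=1 f=5]; closed=[(1,1), (2,1), (3,1), (4,1)]

step 1: expand (1,1) (f=5, h=2) → closed; open now [(0,1) g=4 f=5, (1,0) g=4 f=7, (1,2) g=4 f=5, (2,0) g=3 f=7, (2,2) g=3 f=5, (3,2) g=2 f=5, (4,0) g=1 f=7, (4,2) g=1 f=5]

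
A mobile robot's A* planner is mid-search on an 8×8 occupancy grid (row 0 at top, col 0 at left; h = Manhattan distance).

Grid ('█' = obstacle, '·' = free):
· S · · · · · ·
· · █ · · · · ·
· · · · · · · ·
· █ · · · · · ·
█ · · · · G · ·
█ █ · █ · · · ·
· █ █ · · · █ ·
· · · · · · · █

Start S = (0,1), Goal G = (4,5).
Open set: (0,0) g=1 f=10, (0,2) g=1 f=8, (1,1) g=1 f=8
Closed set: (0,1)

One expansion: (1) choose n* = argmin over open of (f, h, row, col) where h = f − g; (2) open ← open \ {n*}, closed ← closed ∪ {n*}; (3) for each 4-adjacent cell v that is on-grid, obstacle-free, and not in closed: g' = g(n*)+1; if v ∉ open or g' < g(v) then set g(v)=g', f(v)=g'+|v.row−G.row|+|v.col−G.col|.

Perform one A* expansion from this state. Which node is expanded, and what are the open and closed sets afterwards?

step 1: expand (0,2) (f=8, h=7) → closed; open now [(0,0) g=1 f=10, (0,3) g=2 f=8, (1,1) g=1 f=8]

expanded=(0,2); open=[(0,0) g=1 f=10, (0,3) g=2 f=8, (1,1) g=1 f=8]; closed=[(0,1), (0,2)]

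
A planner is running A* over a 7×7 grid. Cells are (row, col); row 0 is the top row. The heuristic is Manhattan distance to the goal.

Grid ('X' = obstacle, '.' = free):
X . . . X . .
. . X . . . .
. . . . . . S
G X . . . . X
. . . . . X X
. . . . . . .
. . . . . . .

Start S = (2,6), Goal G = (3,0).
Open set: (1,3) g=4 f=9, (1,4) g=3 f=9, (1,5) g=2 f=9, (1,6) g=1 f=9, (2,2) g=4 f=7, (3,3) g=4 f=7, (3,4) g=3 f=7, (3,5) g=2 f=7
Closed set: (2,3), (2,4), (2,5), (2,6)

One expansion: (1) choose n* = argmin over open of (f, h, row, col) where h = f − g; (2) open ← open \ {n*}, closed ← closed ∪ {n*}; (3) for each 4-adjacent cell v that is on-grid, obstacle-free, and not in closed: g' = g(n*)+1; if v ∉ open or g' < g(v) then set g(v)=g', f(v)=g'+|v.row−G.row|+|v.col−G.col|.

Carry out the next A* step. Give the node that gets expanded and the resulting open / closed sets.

step 1: expand (2,2) (f=7, h=3) → closed; open now [(1,3) g=4 f=9, (1,4) g=3 f=9, (1,5) g=2 f=9, (1,6) g=1 f=9, (2,1) g=5 f=7, (3,2) g=5 f=7, (3,3) g=4 f=7, (3,4) g=3 f=7, (3,5) g=2 f=7]

expanded=(2,2); open=[(1,3) g=4 f=9, (1,4) g=3 f=9, (1,5) g=2 f=9, (1,6) g=1 f=9, (2,1) g=5 f=7, (3,2) g=5 f=7, (3,3) g=4 f=7, (3,4) g=3 f=7, (3,5) g=2 f=7]; closed=[(2,2), (2,3), (2,4), (2,5), (2,6)]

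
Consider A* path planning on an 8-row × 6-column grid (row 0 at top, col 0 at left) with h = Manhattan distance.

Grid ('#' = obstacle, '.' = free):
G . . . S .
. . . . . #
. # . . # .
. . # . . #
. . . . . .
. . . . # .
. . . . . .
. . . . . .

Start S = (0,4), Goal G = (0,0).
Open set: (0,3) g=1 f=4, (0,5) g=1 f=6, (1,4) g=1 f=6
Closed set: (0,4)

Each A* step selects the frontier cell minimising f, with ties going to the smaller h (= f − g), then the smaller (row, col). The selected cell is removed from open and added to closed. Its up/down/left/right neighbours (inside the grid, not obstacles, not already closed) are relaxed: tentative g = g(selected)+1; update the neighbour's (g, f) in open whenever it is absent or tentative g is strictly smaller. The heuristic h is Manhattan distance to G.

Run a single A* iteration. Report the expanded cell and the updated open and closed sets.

expanded=(0,3); open=[(0,2) g=2 f=4, (0,5) g=1 f=6, (1,3) g=2 f=6, (1,4) g=1 f=6]; closed=[(0,3), (0,4)]

step 1: expand (0,3) (f=4, h=3) → closed; open now [(0,2) g=2 f=4, (0,5) g=1 f=6, (1,3) g=2 f=6, (1,4) g=1 f=6]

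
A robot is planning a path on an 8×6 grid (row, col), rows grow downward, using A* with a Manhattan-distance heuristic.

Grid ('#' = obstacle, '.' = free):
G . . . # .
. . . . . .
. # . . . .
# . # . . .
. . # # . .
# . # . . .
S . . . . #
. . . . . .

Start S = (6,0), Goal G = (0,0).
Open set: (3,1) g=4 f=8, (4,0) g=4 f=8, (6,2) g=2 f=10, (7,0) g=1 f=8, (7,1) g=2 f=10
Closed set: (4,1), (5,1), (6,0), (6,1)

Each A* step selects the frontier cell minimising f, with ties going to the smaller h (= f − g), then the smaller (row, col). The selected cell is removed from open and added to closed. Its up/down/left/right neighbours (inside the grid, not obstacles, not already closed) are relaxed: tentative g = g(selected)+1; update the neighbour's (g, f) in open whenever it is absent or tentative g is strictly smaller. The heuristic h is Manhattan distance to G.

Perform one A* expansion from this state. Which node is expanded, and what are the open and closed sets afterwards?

step 1: expand (3,1) (f=8, h=4) → closed; open now [(4,0) g=4 f=8, (6,2) g=2 f=10, (7,0) g=1 f=8, (7,1) g=2 f=10]

expanded=(3,1); open=[(4,0) g=4 f=8, (6,2) g=2 f=10, (7,0) g=1 f=8, (7,1) g=2 f=10]; closed=[(3,1), (4,1), (5,1), (6,0), (6,1)]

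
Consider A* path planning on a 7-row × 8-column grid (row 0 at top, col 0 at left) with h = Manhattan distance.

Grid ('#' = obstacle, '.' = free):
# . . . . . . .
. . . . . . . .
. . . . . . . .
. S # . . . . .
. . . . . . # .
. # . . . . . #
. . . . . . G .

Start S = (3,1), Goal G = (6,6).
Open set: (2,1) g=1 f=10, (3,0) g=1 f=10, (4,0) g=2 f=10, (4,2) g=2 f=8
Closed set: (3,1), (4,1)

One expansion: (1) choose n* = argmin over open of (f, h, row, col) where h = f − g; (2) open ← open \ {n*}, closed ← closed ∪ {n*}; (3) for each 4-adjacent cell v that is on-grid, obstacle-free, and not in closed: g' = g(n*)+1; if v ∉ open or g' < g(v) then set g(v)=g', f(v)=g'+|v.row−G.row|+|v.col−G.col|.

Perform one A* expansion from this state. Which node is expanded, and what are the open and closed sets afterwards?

step 1: expand (4,2) (f=8, h=6) → closed; open now [(2,1) g=1 f=10, (3,0) g=1 f=10, (4,0) g=2 f=10, (4,3) g=3 f=8, (5,2) g=3 f=8]

expanded=(4,2); open=[(2,1) g=1 f=10, (3,0) g=1 f=10, (4,0) g=2 f=10, (4,3) g=3 f=8, (5,2) g=3 f=8]; closed=[(3,1), (4,1), (4,2)]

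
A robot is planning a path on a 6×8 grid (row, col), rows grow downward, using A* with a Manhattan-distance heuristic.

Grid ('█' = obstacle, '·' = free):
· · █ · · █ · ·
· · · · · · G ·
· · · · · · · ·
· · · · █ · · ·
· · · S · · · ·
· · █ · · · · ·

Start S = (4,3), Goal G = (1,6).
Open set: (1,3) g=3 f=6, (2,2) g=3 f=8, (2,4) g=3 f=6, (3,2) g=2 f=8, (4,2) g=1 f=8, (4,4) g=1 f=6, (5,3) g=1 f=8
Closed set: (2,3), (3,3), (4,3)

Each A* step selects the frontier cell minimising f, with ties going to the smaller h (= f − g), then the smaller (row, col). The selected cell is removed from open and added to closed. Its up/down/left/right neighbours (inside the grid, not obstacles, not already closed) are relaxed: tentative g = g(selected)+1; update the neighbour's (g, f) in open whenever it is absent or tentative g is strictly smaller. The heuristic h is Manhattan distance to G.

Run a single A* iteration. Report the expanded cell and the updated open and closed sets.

step 1: expand (1,3) (f=6, h=3) → closed; open now [(0,3) g=4 f=8, (1,2) g=4 f=8, (1,4) g=4 f=6, (2,2) g=3 f=8, (2,4) g=3 f=6, (3,2) g=2 f=8, (4,2) g=1 f=8, (4,4) g=1 f=6, (5,3) g=1 f=8]

expanded=(1,3); open=[(0,3) g=4 f=8, (1,2) g=4 f=8, (1,4) g=4 f=6, (2,2) g=3 f=8, (2,4) g=3 f=6, (3,2) g=2 f=8, (4,2) g=1 f=8, (4,4) g=1 f=6, (5,3) g=1 f=8]; closed=[(1,3), (2,3), (3,3), (4,3)]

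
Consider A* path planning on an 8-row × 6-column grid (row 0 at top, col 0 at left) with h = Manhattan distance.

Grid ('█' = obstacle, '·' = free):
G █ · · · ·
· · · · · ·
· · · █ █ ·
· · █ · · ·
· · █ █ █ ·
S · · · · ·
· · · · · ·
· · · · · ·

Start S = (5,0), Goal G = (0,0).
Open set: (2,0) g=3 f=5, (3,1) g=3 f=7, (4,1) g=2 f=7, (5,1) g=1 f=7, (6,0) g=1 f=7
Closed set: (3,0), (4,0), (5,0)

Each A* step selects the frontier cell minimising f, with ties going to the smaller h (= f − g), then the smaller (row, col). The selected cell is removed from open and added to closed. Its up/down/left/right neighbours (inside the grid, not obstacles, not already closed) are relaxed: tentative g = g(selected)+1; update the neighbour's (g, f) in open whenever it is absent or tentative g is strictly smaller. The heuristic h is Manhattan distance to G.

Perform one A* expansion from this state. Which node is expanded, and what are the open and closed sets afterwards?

step 1: expand (2,0) (f=5, h=2) → closed; open now [(1,0) g=4 f=5, (2,1) g=4 f=7, (3,1) g=3 f=7, (4,1) g=2 f=7, (5,1) g=1 f=7, (6,0) g=1 f=7]

expanded=(2,0); open=[(1,0) g=4 f=5, (2,1) g=4 f=7, (3,1) g=3 f=7, (4,1) g=2 f=7, (5,1) g=1 f=7, (6,0) g=1 f=7]; closed=[(2,0), (3,0), (4,0), (5,0)]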